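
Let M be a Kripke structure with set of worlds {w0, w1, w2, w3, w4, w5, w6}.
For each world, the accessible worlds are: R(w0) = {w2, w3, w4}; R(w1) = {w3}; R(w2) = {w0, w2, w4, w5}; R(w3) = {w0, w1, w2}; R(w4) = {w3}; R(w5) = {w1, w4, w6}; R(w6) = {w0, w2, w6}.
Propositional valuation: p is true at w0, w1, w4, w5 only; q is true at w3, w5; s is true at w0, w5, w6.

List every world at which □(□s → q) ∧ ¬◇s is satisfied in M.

w0, w1, w4

Recall that □ψ holds at a world iff ψ holds at every accessible world, and ◇ψ holds iff ψ holds at some accessible world.
Let φ = □(□s → q) ∧ ¬◇s. Evaluate φ at each world:
  w0 (successors {w2, w3, w4}): φ is true.
  w1 (successors {w3}): φ is true.
  w2 (successors {w0, w2, w4, w5}): φ is false.
  w3 (successors {w0, w1, w2}): φ is false.
  w4 (successors {w3}): φ is true.
  w5 (successors {w1, w4, w6}): φ is false.
  w6 (successors {w0, w2, w6}): φ is false.
For instance, at w0:
  At w0: □(□s → q) is true, ¬◇s is true, so □(□s → q) ∧ ¬◇s is true.
    At w0: □(□s → q) requires □s → q at every successor {w2, w3, w4}.
      At w2: □s → q is true.
      At w3: □s → q is true.
      At w4: □s → q is true.
    So □(□s → q) is true at w0.
    At w0: ◇s is false, so ¬◇s is true.
      At w0: ◇s requires s at some successor in {w2, w3, w4}.
        At w2: s is false.
        At w3: s is false.
        At w4: s is false.
      So ◇s is false at w0.
Satisfying worlds: {w0, w1, w4}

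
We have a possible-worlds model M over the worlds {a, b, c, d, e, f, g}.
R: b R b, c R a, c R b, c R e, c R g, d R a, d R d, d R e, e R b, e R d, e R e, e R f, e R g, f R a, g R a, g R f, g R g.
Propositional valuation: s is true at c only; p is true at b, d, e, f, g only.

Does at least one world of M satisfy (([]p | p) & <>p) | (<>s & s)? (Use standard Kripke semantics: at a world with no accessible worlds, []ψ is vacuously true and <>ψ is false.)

Yes

Let φ = (([]p | p) & <>p) | (<>s & s). Evaluate φ at each world:
  a (successors ∅): φ is false.
  b (successors {b}): φ is true.
  c (successors {a, b, e, g}): φ is false.
  d (successors {a, d, e}): φ is true.
  e (successors {b, d, e, f, g}): φ is true.
  f (successors {a}): φ is false.
  g (successors {a, f, g}): φ is true.
Detail at b (witness):
  At b: ([]p | p) & <>p is true, <>s & s is false, so (([]p | p) & <>p) | (<>s & s) is true.
    At b: []p | p is true, <>p is true, so ([]p | p) & <>p is true.
      At b: []p is true, p is true, so []p | p is true.
      At b: <>p requires p at some successor in {b}.
        p holds at b, so <>p is true at b.
    At b: <>s is false, s is false, so <>s & s is false.
      At b: <>s requires s at some successor in {b}.
        At b: s is false.
      So <>s is false at b.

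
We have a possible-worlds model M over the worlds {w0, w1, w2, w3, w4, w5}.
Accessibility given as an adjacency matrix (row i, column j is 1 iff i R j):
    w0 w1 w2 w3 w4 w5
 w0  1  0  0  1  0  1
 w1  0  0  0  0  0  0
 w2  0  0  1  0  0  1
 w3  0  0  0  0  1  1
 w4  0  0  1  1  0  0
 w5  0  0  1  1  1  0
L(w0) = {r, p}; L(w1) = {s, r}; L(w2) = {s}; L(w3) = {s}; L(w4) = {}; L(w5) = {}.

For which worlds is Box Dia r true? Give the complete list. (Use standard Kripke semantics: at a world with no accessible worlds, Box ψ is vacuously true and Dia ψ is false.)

w1

Recall that Box ψ holds at a world iff ψ holds at every accessible world, and Dia ψ holds iff ψ holds at some accessible world.
Let φ = Box Dia r. Evaluate φ at each world:
  w0 (successors {w0, w3, w5}): φ is false.
  w1 (successors ∅): φ is true.
  w2 (successors {w2, w5}): φ is false.
  w3 (successors {w4, w5}): φ is false.
  w4 (successors {w2, w3}): φ is false.
  w5 (successors {w2, w3, w4}): φ is false.
For instance, at w5:
  At w5: Box Dia r requires Dia r at every successor {w2, w3, w4}.
    Dia r fails at w2, so Box Dia r is false at w5.
      At w2: Dia r requires r at some successor in {w2, w5}.
        At w2: r is false.
        At w5: r is false.
      So Dia r is false at w2.
Satisfying worlds: {w1}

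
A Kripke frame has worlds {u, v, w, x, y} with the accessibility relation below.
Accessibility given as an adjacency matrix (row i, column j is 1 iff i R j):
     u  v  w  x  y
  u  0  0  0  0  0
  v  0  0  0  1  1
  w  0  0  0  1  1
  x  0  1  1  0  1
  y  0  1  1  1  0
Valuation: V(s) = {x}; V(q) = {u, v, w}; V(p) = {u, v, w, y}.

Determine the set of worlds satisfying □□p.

u

Recall that □ψ holds at a world iff ψ holds at every accessible world, and ◇ψ holds iff ψ holds at some accessible world.
Let φ = □□p. Evaluate φ at each world:
  u (successors ∅): φ is true.
  v (successors {x, y}): φ is false.
  w (successors {x, y}): φ is false.
  x (successors {v, w, y}): φ is false.
  y (successors {v, w, x}): φ is false.
For instance, at y:
  At y: □□p requires □p at every successor {v, w, x}.
    □p fails at v, so □□p is false at y.
      At v: □p requires p at every successor {x, y}.
        p fails at x, so □p is false at v.
Satisfying worlds: {u}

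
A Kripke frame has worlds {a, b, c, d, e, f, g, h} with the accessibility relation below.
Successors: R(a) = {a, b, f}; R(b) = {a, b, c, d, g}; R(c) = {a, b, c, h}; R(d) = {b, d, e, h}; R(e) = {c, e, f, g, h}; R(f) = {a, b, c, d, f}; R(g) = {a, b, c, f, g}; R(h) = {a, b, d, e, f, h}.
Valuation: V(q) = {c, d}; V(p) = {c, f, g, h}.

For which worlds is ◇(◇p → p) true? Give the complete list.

a, b, c, d, e, f, g, h

Recall that ◇ψ holds at a world iff ψ holds at some accessible world.
Let φ = ◇(◇p → p). Evaluate φ at each world:
  a (successors {a, b, f}): φ is true.
  b (successors {a, b, c, d, g}): φ is true.
  c (successors {a, b, c, h}): φ is true.
  d (successors {b, d, e, h}): φ is true.
  e (successors {c, e, f, g, h}): φ is true.
  f (successors {a, b, c, d, f}): φ is true.
  g (successors {a, b, c, f, g}): φ is true.
  h (successors {a, b, d, e, f, h}): φ is true.
For instance, at b:
  At b: ◇(◇p → p) requires ◇p → p at some successor in {a, b, c, d, g}.
    ◇p → p holds at c, so ◇(◇p → p) is true at b.
      At c: ◇p is true, p is true, so ◇p → p is true.
Satisfying worlds: {a, b, c, d, e, f, g, h}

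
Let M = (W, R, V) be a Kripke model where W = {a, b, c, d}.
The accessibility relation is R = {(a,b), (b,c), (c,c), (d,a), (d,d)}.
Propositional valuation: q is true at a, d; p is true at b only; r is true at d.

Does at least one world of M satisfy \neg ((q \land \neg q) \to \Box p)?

No

Let φ = \neg ((q \land \neg q) \to \Box p). Evaluate φ at each world:
  a (successors {b}): φ is false.
  b (successors {c}): φ is false.
  c (successors {c}): φ is false.
  d (successors {a, d}): φ is false.
For instance, at b:
  At b: (q \land \neg q) \to \Box p is true, so \neg ((q \land \neg q) \to \Box p) is false.
    At b: q \land \neg q is false, \Box p is false, so (q \land \neg q) \to \Box p is true.
      At b: \Box p requires p at every successor {c}.
        p fails at c, so \Box p is false at b.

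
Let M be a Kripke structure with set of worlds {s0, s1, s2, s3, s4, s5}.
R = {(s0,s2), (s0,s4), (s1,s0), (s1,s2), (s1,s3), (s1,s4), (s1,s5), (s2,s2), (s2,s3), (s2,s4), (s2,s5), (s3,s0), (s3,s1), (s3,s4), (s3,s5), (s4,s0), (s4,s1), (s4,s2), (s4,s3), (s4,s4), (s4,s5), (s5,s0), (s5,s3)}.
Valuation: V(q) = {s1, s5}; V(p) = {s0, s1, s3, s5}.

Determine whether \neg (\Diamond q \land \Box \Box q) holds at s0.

At s0: \Diamond q \land \Box \Box q is false, so \neg (\Diamond q \land \Box \Box q) is true.
  At s0: \Diamond q is false, \Box \Box q is false, so \Diamond q \land \Box \Box q is false.
    At s0: \Diamond q requires q at some successor in {s2, s4}.
      At s2: q is false.
      At s4: q is false.
    So \Diamond q is false at s0.
    At s0: \Box \Box q requires \Box q at every successor {s2, s4}.
      \Box q fails at s2, so \Box \Box q is false at s0.

Yes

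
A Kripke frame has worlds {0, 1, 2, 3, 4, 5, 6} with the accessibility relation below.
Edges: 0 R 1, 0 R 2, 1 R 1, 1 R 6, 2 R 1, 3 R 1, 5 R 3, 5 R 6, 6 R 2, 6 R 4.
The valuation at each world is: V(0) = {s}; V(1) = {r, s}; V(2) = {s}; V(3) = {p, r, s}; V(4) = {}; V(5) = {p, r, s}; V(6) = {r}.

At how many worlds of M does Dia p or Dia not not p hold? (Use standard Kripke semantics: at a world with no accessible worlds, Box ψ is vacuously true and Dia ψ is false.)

Recall that Dia ψ holds at a world iff ψ holds at some accessible world.
Let φ = Dia p or Dia not not p. Evaluate φ at each world:
  0 (successors {1, 2}): φ is false.
  1 (successors {1, 6}): φ is false.
  2 (successors {1}): φ is false.
  3 (successors {1}): φ is false.
  4 (successors ∅): φ is false.
  5 (successors {3, 6}): φ is true.
  6 (successors {2, 4}): φ is false.
For instance, at 5:
  At 5: Dia p is true, Dia not not p is true, so Dia p or Dia not not p is true.
    At 5: Dia p requires p at some successor in {3, 6}.
      p holds at 3, so Dia p is true at 5.
    At 5: Dia not not p requires not not p at some successor in {3, 6}.
      not not p holds at 3, so Dia not not p is true at 5.
Satisfying worlds: {5}

1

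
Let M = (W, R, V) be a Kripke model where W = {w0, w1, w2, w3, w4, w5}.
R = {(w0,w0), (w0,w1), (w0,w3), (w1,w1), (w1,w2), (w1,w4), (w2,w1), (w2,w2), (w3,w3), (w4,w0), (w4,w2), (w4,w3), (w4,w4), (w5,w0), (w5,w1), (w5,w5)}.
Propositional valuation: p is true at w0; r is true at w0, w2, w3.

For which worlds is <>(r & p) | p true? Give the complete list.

Recall that <>ψ holds at a world iff ψ holds at some accessible world.
Let φ = <>(r & p) | p. Evaluate φ at each world:
  w0 (successors {w0, w1, w3}): φ is true.
  w1 (successors {w1, w2, w4}): φ is false.
  w2 (successors {w1, w2}): φ is false.
  w3 (successors {w3}): φ is false.
  w4 (successors {w0, w2, w3, w4}): φ is true.
  w5 (successors {w0, w1, w5}): φ is true.
For instance, at w3:
  At w3: <>(r & p) is false, p is false, so <>(r & p) | p is false.
    At w3: <>(r & p) requires r & p at some successor in {w3}.
      At w3: r & p is false.
    So <>(r & p) is false at w3.
Satisfying worlds: {w0, w4, w5}

w0, w4, w5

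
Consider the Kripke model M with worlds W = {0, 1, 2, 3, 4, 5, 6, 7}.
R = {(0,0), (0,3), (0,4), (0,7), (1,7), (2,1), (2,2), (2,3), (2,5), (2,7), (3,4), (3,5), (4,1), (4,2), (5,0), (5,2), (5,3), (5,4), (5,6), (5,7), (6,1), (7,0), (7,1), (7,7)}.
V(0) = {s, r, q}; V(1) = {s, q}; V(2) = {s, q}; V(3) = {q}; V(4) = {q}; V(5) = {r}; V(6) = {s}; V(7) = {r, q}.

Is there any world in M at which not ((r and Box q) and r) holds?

Recall that Box ψ holds at a world iff ψ holds at every accessible world, and Dia ψ holds iff ψ holds at some accessible world.
Let φ = not ((r and Box q) and r). Evaluate φ at each world:
  0 (successors {0, 3, 4, 7}): φ is false.
  1 (successors {7}): φ is true.
  2 (successors {1, 2, 3, 5, 7}): φ is true.
  3 (successors {4, 5}): φ is true.
  4 (successors {1, 2}): φ is true.
  5 (successors {0, 2, 3, 4, 6, 7}): φ is true.
  6 (successors {1}): φ is true.
  7 (successors {0, 1, 7}): φ is false.
Detail at 1 (witness):
  At 1: (r and Box q) and r is false, so not ((r and Box q) and r) is true.
    At 1: r and Box q is false, r is false, so (r and Box q) and r is false.
      At 1: r is false, Box q is true, so r and Box q is false.

Yes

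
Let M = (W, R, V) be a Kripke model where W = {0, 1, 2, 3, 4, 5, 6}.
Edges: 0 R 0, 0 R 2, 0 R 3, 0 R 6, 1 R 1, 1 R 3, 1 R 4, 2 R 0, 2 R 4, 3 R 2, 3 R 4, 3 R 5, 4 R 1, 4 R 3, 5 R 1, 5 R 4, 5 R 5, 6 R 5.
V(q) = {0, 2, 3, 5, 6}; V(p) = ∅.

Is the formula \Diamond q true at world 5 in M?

Yes

At 5: \Diamond q requires q at some successor in {1, 4, 5}.
  q holds at 5, so \Diamond q is true at 5.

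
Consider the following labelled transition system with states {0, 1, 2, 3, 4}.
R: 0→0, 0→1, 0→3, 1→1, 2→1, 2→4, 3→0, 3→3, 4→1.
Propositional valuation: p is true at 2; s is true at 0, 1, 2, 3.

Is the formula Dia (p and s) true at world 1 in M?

Recall that Dia ψ holds at a world iff ψ holds at some accessible world.
At 1: Dia (p and s) requires p and s at some successor in {1}.
  At 1: p and s is false.
So Dia (p and s) is false at 1.

No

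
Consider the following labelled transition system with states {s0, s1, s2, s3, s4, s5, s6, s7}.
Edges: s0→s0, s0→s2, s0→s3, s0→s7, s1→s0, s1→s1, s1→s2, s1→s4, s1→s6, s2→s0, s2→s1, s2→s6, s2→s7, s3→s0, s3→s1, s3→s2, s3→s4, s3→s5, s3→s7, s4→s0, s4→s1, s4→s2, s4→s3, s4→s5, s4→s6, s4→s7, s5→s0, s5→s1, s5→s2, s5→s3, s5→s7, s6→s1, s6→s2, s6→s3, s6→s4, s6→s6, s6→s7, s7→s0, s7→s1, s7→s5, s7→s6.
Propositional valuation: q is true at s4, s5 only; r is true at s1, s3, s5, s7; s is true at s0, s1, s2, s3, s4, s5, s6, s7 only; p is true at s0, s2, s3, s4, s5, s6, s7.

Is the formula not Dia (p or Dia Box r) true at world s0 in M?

Recall that Box ψ holds at a world iff ψ holds at every accessible world, and Dia ψ holds iff ψ holds at some accessible world.
At s0: Dia (p or Dia Box r) is true, so not Dia (p or Dia Box r) is false.
  At s0: Dia (p or Dia Box r) requires p or Dia Box r at some successor in {s0, s2, s3, s7}.
    p or Dia Box r holds at s0, so Dia (p or Dia Box r) is true at s0.
      At s0: p is true, Dia Box r is false, so p or Dia Box r is true.

No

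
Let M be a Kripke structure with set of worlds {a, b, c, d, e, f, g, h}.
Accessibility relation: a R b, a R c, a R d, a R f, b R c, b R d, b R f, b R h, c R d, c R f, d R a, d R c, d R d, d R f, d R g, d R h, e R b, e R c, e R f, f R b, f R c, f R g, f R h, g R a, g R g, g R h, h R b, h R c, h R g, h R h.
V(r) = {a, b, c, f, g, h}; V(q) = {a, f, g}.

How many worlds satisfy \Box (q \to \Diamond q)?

Let φ = \Box (q \to \Diamond q). Evaluate φ at each world:
  a (successors {b, c, d, f}): φ is true.
  b (successors {c, d, f, h}): φ is true.
  c (successors {d, f}): φ is true.
  d (successors {a, c, d, f, g, h}): φ is true.
  e (successors {b, c, f}): φ is true.
  f (successors {b, c, g, h}): φ is true.
  g (successors {a, g, h}): φ is true.
  h (successors {b, c, g, h}): φ is true.
For instance, at e:
  At e: \Box (q \to \Diamond q) requires q \to \Diamond q at every successor {b, c, f}.
      At b: q is false, \Diamond q is true, so q \to \Diamond q is true.
      At c: q is false, \Diamond q is true, so q \to \Diamond q is true.
      At f: q is true, \Diamond q is true, so q \to \Diamond q is true.
  So \Box (q \to \Diamond q) is true at e.
Satisfying worlds: {a, b, c, d, e, f, g, h}

8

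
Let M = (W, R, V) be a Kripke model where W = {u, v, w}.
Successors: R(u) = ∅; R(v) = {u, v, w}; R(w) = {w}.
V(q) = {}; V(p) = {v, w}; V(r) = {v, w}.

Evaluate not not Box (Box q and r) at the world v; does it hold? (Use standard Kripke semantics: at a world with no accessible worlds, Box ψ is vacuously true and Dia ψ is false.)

No

Recall that Box ψ holds at a world iff ψ holds at every accessible world, and Dia ψ holds iff ψ holds at some accessible world.
At v: not Box (Box q and r) is true, so not not Box (Box q and r) is false.
  At v: Box (Box q and r) is false, so not Box (Box q and r) is true.
    At v: Box (Box q and r) requires Box q and r at every successor {u, v, w}.
      Box q and r fails at u, so Box (Box q and r) is false at v.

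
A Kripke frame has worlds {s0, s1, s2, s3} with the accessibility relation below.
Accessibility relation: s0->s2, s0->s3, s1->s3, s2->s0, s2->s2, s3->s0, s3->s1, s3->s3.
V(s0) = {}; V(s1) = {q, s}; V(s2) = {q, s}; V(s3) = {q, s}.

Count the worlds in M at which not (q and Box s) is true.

Recall that Box ψ holds at a world iff ψ holds at every accessible world, and Dia ψ holds iff ψ holds at some accessible world.
Let φ = not (q and Box s). Evaluate φ at each world:
  s0 (successors {s2, s3}): φ is true.
  s1 (successors {s3}): φ is false.
  s2 (successors {s0, s2}): φ is true.
  s3 (successors {s0, s1, s3}): φ is true.
For instance, at s2:
  At s2: q and Box s is false, so not (q and Box s) is true.
    At s2: q is true, Box s is false, so q and Box s is false.
      At s2: Box s requires s at every successor {s0, s2}.
        s fails at s0, so Box s is false at s2.
Satisfying worlds: {s0, s2, s3}

3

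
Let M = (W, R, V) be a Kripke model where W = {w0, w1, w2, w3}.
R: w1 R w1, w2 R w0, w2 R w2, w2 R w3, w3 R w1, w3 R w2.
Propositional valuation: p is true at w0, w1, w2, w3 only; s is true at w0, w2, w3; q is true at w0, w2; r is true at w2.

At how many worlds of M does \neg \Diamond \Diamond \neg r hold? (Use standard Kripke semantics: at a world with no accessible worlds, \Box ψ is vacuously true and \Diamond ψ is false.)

Recall that \Diamond ψ holds at a world iff ψ holds at some accessible world.
Let φ = \neg \Diamond \Diamond \neg r. Evaluate φ at each world:
  w0 (successors ∅): φ is true.
  w1 (successors {w1}): φ is false.
  w2 (successors {w0, w2, w3}): φ is false.
  w3 (successors {w1, w2}): φ is false.
For instance, at w3:
  At w3: \Diamond \Diamond \neg r is true, so \neg \Diamond \Diamond \neg r is false.
    At w3: \Diamond \Diamond \neg r requires \Diamond \neg r at some successor in {w1, w2}.
      \Diamond \neg r holds at w1, so \Diamond \Diamond \neg r is true at w3.
Satisfying worlds: {w0}

1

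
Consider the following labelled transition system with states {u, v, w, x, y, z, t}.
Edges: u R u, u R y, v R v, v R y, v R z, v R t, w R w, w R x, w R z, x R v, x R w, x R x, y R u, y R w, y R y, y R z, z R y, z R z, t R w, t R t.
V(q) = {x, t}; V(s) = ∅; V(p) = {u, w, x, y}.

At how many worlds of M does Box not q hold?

Recall that Box ψ holds at a world iff ψ holds at every accessible world, and Dia ψ holds iff ψ holds at some accessible world.
Let φ = Box not q. Evaluate φ at each world:
  u (successors {u, y}): φ is true.
  v (successors {v, y, z, t}): φ is false.
  w (successors {w, x, z}): φ is false.
  x (successors {v, w, x}): φ is false.
  y (successors {u, w, y, z}): φ is true.
  z (successors {y, z}): φ is true.
  t (successors {w, t}): φ is false.
For instance, at u:
  At u: Box not q requires not q at every successor {u, y}.
    At u: not q is true.
    At y: not q is true.
  So Box not q is true at u.
Satisfying worlds: {u, y, z}

3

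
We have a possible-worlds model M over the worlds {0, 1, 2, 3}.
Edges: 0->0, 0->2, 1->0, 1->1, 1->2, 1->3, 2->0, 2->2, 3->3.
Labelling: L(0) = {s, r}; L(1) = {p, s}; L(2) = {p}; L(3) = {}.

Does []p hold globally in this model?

No

Let φ = []p. Evaluate φ at each world:
  0 (successors {0, 2}): φ is false.
  1 (successors {0, 1, 2, 3}): φ is false.
  2 (successors {0, 2}): φ is false.
  3 (successors {3}): φ is false.
Detail at 0 (counterexample):
  At 0: []p requires p at every successor {0, 2}.
    p fails at 0, so []p is false at 0.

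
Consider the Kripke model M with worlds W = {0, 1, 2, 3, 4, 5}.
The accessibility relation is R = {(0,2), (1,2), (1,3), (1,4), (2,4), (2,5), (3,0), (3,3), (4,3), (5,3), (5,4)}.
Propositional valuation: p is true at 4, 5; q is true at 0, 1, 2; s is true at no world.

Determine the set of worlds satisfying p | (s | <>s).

4, 5

Let φ = p | (s | <>s). Evaluate φ at each world:
  0 (successors {2}): φ is false.
  1 (successors {2, 3, 4}): φ is false.
  2 (successors {4, 5}): φ is false.
  3 (successors {0, 3}): φ is false.
  4 (successors {3}): φ is true.
  5 (successors {3, 4}): φ is true.
For instance, at 1:
  At 1: p is false, s | <>s is false, so p | (s | <>s) is false.
    At 1: s is false, <>s is false, so s | <>s is false.
      At 1: <>s requires s at some successor in {2, 3, 4}.
        At 2: s is false.
        At 3: s is false.
        At 4: s is false.
      So <>s is false at 1.
Satisfying worlds: {4, 5}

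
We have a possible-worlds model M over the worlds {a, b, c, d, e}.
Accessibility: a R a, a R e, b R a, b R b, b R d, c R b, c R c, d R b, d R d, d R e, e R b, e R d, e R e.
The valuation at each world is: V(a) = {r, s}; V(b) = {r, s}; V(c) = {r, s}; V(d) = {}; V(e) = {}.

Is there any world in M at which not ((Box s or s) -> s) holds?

Let φ = not ((Box s or s) -> s). Evaluate φ at each world:
  a (successors {a, e}): φ is false.
  b (successors {a, b, d}): φ is false.
  c (successors {b, c}): φ is false.
  d (successors {b, d, e}): φ is false.
  e (successors {b, d, e}): φ is false.
For instance, at a:
  At a: (Box s or s) -> s is true, so not ((Box s or s) -> s) is false.
    At a: Box s or s is true, s is true, so (Box s or s) -> s is true.
      At a: Box s is false, s is true, so Box s or s is true.

No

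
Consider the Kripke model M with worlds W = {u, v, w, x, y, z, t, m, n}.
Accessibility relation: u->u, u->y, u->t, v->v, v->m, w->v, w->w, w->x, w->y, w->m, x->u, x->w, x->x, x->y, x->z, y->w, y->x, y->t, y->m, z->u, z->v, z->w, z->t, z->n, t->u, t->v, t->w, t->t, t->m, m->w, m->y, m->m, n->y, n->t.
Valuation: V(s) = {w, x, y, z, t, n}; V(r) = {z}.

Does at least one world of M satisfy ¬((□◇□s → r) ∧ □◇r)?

Let φ = ¬((□◇□s → r) ∧ □◇r). Evaluate φ at each world:
  u (successors {u, y, t}): φ is true.
  v (successors {v, m}): φ is true.
  w (successors {v, w, x, y, m}): φ is true.
  x (successors {u, w, x, y, z}): φ is true.
  y (successors {w, x, t, m}): φ is true.
  z (successors {u, v, w, t, n}): φ is true.
  t (successors {u, v, w, t, m}): φ is true.
  m (successors {w, y, m}): φ is true.
  n (successors {y, t}): φ is true.
Detail at u (witness):
  At u: (□◇□s → r) ∧ □◇r is false, so ¬((□◇□s → r) ∧ □◇r) is true.
    At u: □◇□s → r is true, □◇r is false, so (□◇□s → r) ∧ □◇r is false.
      At u: □◇□s is false, r is false, so □◇□s → r is true.
      At u: □◇r requires ◇r at every successor {u, y, t}.
        ◇r fails at u, so □◇r is false at u.

Yes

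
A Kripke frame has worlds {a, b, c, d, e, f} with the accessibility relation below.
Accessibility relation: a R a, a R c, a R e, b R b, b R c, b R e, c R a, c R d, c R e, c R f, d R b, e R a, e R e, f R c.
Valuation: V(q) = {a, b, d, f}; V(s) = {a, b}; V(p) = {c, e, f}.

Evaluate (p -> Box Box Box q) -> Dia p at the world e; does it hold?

Recall that Box ψ holds at a world iff ψ holds at every accessible world, and Dia ψ holds iff ψ holds at some accessible world.
At e: p -> Box Box Box q is false, Dia p is true, so (p -> Box Box Box q) -> Dia p is true.
  At e: p is true, Box Box Box q is false, so p -> Box Box Box q is false.
    At e: Box Box Box q requires Box Box q at every successor {a, e}.
      Box Box q fails at a, so Box Box Box q is false at e.
  At e: Dia p requires p at some successor in {a, e}.
    p holds at e, so Dia p is true at e.

Yes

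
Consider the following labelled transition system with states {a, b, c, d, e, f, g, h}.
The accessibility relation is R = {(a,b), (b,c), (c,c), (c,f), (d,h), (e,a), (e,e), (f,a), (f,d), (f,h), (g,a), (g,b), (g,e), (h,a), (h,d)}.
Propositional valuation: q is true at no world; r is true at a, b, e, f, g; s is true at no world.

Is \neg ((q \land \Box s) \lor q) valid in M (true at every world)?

Let φ = \neg ((q \land \Box s) \lor q). Evaluate φ at each world:
  a (successors {b}): φ is true.
  b (successors {c}): φ is true.
  c (successors {c, f}): φ is true.
  d (successors {h}): φ is true.
  e (successors {a, e}): φ is true.
  f (successors {a, d, h}): φ is true.
  g (successors {a, b, e}): φ is true.
  h (successors {a, d}): φ is true.
For instance, at c:
  At c: (q \land \Box s) \lor q is false, so \neg ((q \land \Box s) \lor q) is true.
    At c: q \land \Box s is false, q is false, so (q \land \Box s) \lor q is false.
      At c: q is false, \Box s is false, so q \land \Box s is false.

Yes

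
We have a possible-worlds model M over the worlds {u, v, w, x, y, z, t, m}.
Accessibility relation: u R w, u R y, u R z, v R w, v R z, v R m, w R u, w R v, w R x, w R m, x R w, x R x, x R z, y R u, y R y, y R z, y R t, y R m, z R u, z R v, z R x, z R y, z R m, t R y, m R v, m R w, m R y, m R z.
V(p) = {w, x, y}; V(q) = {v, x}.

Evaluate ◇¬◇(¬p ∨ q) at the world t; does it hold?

At t: ◇¬◇(¬p ∨ q) requires ¬◇(¬p ∨ q) at some successor in {y}.
  At y: ¬◇(¬p ∨ q) is false.
So ◇¬◇(¬p ∨ q) is false at t.

No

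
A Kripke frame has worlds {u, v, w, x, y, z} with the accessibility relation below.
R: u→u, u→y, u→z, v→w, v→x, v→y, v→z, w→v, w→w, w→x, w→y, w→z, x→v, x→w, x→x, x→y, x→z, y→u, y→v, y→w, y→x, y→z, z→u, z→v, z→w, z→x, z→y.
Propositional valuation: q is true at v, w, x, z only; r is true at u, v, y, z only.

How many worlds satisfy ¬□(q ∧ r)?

6

Let φ = ¬□(q ∧ r). Evaluate φ at each world:
  u (successors {u, y, z}): φ is true.
  v (successors {w, x, y, z}): φ is true.
  w (successors {v, w, x, y, z}): φ is true.
  x (successors {v, w, x, y, z}): φ is true.
  y (successors {u, v, w, x, z}): φ is true.
  z (successors {u, v, w, x, y}): φ is true.
For instance, at z:
  At z: □(q ∧ r) is false, so ¬□(q ∧ r) is true.
    At z: □(q ∧ r) requires q ∧ r at every successor {u, v, w, x, y}.
      q ∧ r fails at u, so □(q ∧ r) is false at z.
Satisfying worlds: {u, v, w, x, y, z}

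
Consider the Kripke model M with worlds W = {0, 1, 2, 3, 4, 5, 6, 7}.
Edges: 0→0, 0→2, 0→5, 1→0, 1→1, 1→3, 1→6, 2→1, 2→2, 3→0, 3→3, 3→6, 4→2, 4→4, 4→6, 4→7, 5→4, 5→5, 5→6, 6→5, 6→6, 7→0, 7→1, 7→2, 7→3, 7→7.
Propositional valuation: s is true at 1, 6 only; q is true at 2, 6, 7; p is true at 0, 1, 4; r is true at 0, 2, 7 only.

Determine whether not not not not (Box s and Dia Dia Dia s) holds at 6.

No

At 6: not not not (Box s and Dia Dia Dia s) is true, so not not not not (Box s and Dia Dia Dia s) is false.
  At 6: not not (Box s and Dia Dia Dia s) is false, so not not not (Box s and Dia Dia Dia s) is true.
    At 6: not (Box s and Dia Dia Dia s) is true, so not not (Box s and Dia Dia Dia s) is false.
      At 6: Box s and Dia Dia Dia s is false, so not (Box s and Dia Dia Dia s) is true.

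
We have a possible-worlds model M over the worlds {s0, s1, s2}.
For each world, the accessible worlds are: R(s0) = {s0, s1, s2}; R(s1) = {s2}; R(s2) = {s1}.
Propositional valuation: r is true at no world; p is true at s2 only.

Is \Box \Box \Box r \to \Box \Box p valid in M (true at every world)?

Yes

Let φ = \Box \Box \Box r \to \Box \Box p. Evaluate φ at each world:
  s0 (successors {s0, s1, s2}): φ is true.
  s1 (successors {s2}): φ is true.
  s2 (successors {s1}): φ is true.
For instance, at s2:
  At s2: \Box \Box \Box r is false, \Box \Box p is true, so \Box \Box \Box r \to \Box \Box p is true.
    At s2: \Box \Box \Box r requires \Box \Box r at every successor {s1}.
      \Box \Box r fails at s1, so \Box \Box \Box r is false at s2.
    At s2: \Box \Box p requires \Box p at every successor {s1}.
      At s1: \Box p is true.
    So \Box \Box p is true at s2.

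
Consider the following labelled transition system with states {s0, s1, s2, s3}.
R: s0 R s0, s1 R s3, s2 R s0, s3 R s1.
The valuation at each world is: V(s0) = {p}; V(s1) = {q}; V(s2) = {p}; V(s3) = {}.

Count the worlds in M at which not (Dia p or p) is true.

Let φ = not (Dia p or p). Evaluate φ at each world:
  s0 (successors {s0}): φ is false.
  s1 (successors {s3}): φ is true.
  s2 (successors {s0}): φ is false.
  s3 (successors {s1}): φ is true.
For instance, at s2:
  At s2: Dia p or p is true, so not (Dia p or p) is false.
    At s2: Dia p is true, p is true, so Dia p or p is true.
      At s2: Dia p requires p at some successor in {s0}.
        p holds at s0, so Dia p is true at s2.
Satisfying worlds: {s1, s3}

2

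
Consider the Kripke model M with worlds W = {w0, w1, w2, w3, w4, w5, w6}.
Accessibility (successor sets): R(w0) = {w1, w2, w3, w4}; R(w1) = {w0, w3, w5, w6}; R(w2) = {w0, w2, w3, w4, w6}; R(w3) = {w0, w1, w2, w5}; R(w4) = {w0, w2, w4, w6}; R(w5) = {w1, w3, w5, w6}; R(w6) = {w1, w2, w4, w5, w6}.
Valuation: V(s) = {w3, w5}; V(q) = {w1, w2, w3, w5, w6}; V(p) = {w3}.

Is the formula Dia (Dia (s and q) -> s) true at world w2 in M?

Recall that Dia ψ holds at a world iff ψ holds at some accessible world.
At w2: Dia (Dia (s and q) -> s) requires Dia (s and q) -> s at some successor in {w0, w2, w3, w4, w6}.
  Dia (s and q) -> s holds at w3, so Dia (Dia (s and q) -> s) is true at w2.
    At w3: Dia (s and q) is true, s is true, so Dia (s and q) -> s is true.
      At w3: Dia (s and q) requires s and q at some successor in {w0, w1, w2, w5}.
        s and q holds at w5, so Dia (s and q) is true at w3.

Yes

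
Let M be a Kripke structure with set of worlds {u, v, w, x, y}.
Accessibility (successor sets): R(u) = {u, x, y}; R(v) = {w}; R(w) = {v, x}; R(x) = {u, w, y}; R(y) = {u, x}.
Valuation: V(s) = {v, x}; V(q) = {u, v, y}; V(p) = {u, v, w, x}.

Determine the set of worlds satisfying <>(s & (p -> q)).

w

Recall that <>ψ holds at a world iff ψ holds at some accessible world.
Let φ = <>(s & (p -> q)). Evaluate φ at each world:
  u (successors {u, x, y}): φ is false.
  v (successors {w}): φ is false.
  w (successors {v, x}): φ is true.
  x (successors {u, w, y}): φ is false.
  y (successors {u, x}): φ is false.
For instance, at v:
  At v: <>(s & (p -> q)) requires s & (p -> q) at some successor in {w}.
    At w: s & (p -> q) is false.
  So <>(s & (p -> q)) is false at v.
Satisfying worlds: {w}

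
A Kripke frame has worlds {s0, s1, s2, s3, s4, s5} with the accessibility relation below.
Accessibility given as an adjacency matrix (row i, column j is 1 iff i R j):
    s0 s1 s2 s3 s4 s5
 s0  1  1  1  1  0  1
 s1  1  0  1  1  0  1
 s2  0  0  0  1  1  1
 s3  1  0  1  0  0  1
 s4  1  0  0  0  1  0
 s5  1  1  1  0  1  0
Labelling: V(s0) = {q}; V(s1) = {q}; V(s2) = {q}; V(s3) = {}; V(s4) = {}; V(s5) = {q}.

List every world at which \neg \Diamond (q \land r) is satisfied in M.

Let φ = \neg \Diamond (q \land r). Evaluate φ at each world:
  s0 (successors {s0, s1, s2, s3, s5}): φ is true.
  s1 (successors {s0, s2, s3, s5}): φ is true.
  s2 (successors {s3, s4, s5}): φ is true.
  s3 (successors {s0, s2, s5}): φ is true.
  s4 (successors {s0, s4}): φ is true.
  s5 (successors {s0, s1, s2, s4}): φ is true.
For instance, at s2:
  At s2: \Diamond (q \land r) is false, so \neg \Diamond (q \land r) is true.
    At s2: \Diamond (q \land r) requires q \land r at some successor in {s3, s4, s5}.
      At s3: q \land r is false.
      At s4: q \land r is false.
      At s5: q \land r is false.
    So \Diamond (q \land r) is false at s2.
Satisfying worlds: {s0, s1, s2, s3, s4, s5}

s0, s1, s2, s3, s4, s5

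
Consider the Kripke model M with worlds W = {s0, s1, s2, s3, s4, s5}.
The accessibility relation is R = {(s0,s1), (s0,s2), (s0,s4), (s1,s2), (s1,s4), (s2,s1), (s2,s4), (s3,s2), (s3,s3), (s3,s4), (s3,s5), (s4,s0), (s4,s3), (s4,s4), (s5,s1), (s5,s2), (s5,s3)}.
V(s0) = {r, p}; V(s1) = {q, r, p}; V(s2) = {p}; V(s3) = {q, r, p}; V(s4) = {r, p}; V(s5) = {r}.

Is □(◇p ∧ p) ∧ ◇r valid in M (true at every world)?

No

Let φ = □(◇p ∧ p) ∧ ◇r. Evaluate φ at each world:
  s0 (successors {s1, s2, s4}): φ is true.
  s1 (successors {s2, s4}): φ is true.
  s2 (successors {s1, s4}): φ is true.
  s3 (successors {s2, s3, s4, s5}): φ is false.
  s4 (successors {s0, s3, s4}): φ is true.
  s5 (successors {s1, s2, s3}): φ is true.
Detail at s3 (counterexample):
  At s3: □(◇p ∧ p) is false, ◇r is true, so □(◇p ∧ p) ∧ ◇r is false.
    At s3: □(◇p ∧ p) requires ◇p ∧ p at every successor {s2, s3, s4, s5}.
      ◇p ∧ p fails at s5, so □(◇p ∧ p) is false at s3.
    At s3: ◇r requires r at some successor in {s2, s3, s4, s5}.
      r holds at s3, so ◇r is true at s3.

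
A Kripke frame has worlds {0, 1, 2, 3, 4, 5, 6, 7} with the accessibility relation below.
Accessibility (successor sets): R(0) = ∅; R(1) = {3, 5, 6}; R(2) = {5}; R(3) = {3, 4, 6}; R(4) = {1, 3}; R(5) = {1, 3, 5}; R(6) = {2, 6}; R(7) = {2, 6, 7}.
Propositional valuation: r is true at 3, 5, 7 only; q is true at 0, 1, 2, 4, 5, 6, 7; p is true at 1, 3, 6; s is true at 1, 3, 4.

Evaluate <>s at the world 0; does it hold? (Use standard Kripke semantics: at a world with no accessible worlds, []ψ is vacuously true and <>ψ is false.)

No

At 0: no accessible worlds, so <>s is false.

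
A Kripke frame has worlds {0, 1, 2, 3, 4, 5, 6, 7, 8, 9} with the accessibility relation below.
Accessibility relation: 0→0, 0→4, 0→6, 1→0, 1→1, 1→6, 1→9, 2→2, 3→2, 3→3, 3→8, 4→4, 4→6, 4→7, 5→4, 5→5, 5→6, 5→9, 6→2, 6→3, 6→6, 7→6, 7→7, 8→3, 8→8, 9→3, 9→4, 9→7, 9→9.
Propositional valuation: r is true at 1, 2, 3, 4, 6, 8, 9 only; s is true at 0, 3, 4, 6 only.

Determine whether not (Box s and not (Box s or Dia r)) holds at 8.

Yes

At 8: Box s and not (Box s or Dia r) is false, so not (Box s and not (Box s or Dia r)) is true.
  At 8: Box s is false, not (Box s or Dia r) is false, so Box s and not (Box s or Dia r) is false.
    At 8: Box s requires s at every successor {3, 8}.
      s fails at 8, so Box s is false at 8.
    At 8: Box s or Dia r is true, so not (Box s or Dia r) is false.
      At 8: Box s is false, Dia r is true, so Box s or Dia r is true.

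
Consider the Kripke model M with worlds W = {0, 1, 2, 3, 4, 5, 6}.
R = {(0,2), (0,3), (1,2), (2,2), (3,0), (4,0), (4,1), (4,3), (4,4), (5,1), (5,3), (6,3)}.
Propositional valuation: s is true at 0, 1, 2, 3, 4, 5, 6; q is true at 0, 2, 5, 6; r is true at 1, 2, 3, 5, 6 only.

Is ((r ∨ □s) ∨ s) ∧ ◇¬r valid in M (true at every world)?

Let φ = ((r ∨ □s) ∨ s) ∧ ◇¬r. Evaluate φ at each world:
  0 (successors {2, 3}): φ is false.
  1 (successors {2}): φ is false.
  2 (successors {2}): φ is false.
  3 (successors {0}): φ is true.
  4 (successors {0, 1, 3, 4}): φ is true.
  5 (successors {1, 3}): φ is false.
  6 (successors {3}): φ is false.
Detail at 0 (counterexample):
  At 0: (r ∨ □s) ∨ s is true, ◇¬r is false, so ((r ∨ □s) ∨ s) ∧ ◇¬r is false.
    At 0: r ∨ □s is true, s is true, so (r ∨ □s) ∨ s is true.
      At 0: r is false, □s is true, so r ∨ □s is true.
    At 0: ◇¬r requires ¬r at some successor in {2, 3}.
      At 2: ¬r is false.
      At 3: ¬r is false.
    So ◇¬r is false at 0.

No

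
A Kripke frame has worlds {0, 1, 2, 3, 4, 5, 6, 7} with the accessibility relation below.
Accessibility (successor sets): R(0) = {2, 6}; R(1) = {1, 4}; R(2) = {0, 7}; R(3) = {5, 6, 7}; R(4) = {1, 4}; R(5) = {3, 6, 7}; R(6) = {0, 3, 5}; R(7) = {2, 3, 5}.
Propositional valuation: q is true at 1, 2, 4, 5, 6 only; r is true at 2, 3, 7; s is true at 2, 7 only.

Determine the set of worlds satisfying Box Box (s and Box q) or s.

Let φ = Box Box (s and Box q) or s. Evaluate φ at each world:
  0 (successors {2, 6}): φ is false.
  1 (successors {1, 4}): φ is false.
  2 (successors {0, 7}): φ is true.
  3 (successors {5, 6, 7}): φ is false.
  4 (successors {1, 4}): φ is false.
  5 (successors {3, 6, 7}): φ is false.
  6 (successors {0, 3, 5}): φ is false.
  7 (successors {2, 3, 5}): φ is true.
For instance, at 4:
  At 4: Box Box (s and Box q) is false, s is false, so Box Box (s and Box q) or s is false.
    At 4: Box Box (s and Box q) requires Box (s and Box q) at every successor {1, 4}.
      Box (s and Box q) fails at 1, so Box Box (s and Box q) is false at 4.
Satisfying worlds: {2, 7}

2, 7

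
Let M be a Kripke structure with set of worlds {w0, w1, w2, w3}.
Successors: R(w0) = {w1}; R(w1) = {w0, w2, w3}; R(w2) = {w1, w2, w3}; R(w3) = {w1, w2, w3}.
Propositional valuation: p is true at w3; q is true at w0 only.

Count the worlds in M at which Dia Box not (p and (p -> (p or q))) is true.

Let φ = Dia Box not (p and (p -> (p or q))). Evaluate φ at each world:
  w0 (successors {w1}): φ is false.
  w1 (successors {w0, w2, w3}): φ is true.
  w2 (successors {w1, w2, w3}): φ is false.
  w3 (successors {w1, w2, w3}): φ is false.
For instance, at w2:
  At w2: Dia Box not (p and (p -> (p or q))) requires Box not (p and (p -> (p or q))) at some successor in {w1, w2, w3}.
    At w1: Box not (p and (p -> (p or q))) is false.
    At w2: Box not (p and (p -> (p or q))) is false.
    At w3: Box not (p and (p -> (p or q))) is false.
  So Dia Box not (p and (p -> (p or q))) is false at w2.
Satisfying worlds: {w1}

1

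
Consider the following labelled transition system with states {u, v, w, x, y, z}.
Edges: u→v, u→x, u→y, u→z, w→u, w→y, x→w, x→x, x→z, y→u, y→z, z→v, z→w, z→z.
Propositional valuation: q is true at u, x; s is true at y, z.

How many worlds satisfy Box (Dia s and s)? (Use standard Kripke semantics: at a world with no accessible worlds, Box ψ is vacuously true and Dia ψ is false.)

Let φ = Box (Dia s and s). Evaluate φ at each world:
  u (successors {v, x, y, z}): φ is false.
  v (successors ∅): φ is true.
  w (successors {u, y}): φ is false.
  x (successors {w, x, z}): φ is false.
  y (successors {u, z}): φ is false.
  z (successors {v, w, z}): φ is false.
For instance, at x:
  At x: Box (Dia s and s) requires Dia s and s at every successor {w, x, z}.
    Dia s and s fails at w, so Box (Dia s and s) is false at x.
      At w: Dia s is true, s is false, so Dia s and s is false.
Satisfying worlds: {v}

1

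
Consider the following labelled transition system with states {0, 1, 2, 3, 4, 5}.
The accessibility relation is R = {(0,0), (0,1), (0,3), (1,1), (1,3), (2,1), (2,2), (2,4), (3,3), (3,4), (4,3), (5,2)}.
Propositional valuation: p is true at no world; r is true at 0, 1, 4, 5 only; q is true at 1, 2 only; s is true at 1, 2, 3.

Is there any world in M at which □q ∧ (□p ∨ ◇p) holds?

No

Let φ = □q ∧ (□p ∨ ◇p). Evaluate φ at each world:
  0 (successors {0, 1, 3}): φ is false.
  1 (successors {1, 3}): φ is false.
  2 (successors {1, 2, 4}): φ is false.
  3 (successors {3, 4}): φ is false.
  4 (successors {3}): φ is false.
  5 (successors {2}): φ is false.
For instance, at 2:
  At 2: □q is false, □p ∨ ◇p is false, so □q ∧ (□p ∨ ◇p) is false.
    At 2: □q requires q at every successor {1, 2, 4}.
      q fails at 4, so □q is false at 2.
    At 2: □p is false, ◇p is false, so □p ∨ ◇p is false.
      At 2: □p requires p at every successor {1, 2, 4}.
        p fails at 1, so □p is false at 2.
      At 2: ◇p requires p at some successor in {1, 2, 4}.
        At 1: p is false.
        At 2: p is false.
        At 4: p is false.
      So ◇p is false at 2.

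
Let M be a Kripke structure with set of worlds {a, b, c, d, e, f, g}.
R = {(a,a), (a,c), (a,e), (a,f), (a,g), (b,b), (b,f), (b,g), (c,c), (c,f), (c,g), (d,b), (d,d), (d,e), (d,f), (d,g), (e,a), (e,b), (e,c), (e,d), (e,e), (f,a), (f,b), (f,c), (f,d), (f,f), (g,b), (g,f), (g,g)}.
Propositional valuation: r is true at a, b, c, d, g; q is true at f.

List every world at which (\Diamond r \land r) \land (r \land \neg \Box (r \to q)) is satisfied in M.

a, b, c, d, g

Recall that \Box ψ holds at a world iff ψ holds at every accessible world, and \Diamond ψ holds iff ψ holds at some accessible world.
Let φ = (\Diamond r \land r) \land (r \land \neg \Box (r \to q)). Evaluate φ at each world:
  a (successors {a, c, e, f, g}): φ is true.
  b (successors {b, f, g}): φ is true.
  c (successors {c, f, g}): φ is true.
  d (successors {b, d, e, f, g}): φ is true.
  e (successors {a, b, c, d, e}): φ is false.
  f (successors {a, b, c, d, f}): φ is false.
  g (successors {b, f, g}): φ is true.
For instance, at a:
  At a: \Diamond r \land r is true, r \land \neg \Box (r \to q) is true, so (\Diamond r \land r) \land (r \land \neg \Box (r \to q)) is true.
    At a: \Diamond r is true, r is true, so \Diamond r \land r is true.
      At a: \Diamond r requires r at some successor in {a, c, e, f, g}.
        r holds at a, so \Diamond r is true at a.
    At a: r is true, \neg \Box (r \to q) is true, so r \land \neg \Box (r \to q) is true.
      At a: \Box (r \to q) is false, so \neg \Box (r \to q) is true.
Satisfying worlds: {a, b, c, d, g}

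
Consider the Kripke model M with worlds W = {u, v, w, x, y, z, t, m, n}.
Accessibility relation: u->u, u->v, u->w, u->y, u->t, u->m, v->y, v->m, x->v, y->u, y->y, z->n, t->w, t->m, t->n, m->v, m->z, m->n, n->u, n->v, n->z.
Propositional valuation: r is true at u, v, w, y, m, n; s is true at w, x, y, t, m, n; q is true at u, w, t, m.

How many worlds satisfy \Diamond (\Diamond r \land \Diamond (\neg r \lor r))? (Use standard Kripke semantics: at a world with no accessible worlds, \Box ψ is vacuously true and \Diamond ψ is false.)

8

Recall that \Diamond ψ holds at a world iff ψ holds at some accessible world.
Let φ = \Diamond (\Diamond r \land \Diamond (\neg r \lor r)). Evaluate φ at each world:
  u (successors {u, v, w, y, t, m}): φ is true.
  v (successors {y, m}): φ is true.
  w (successors ∅): φ is false.
  x (successors {v}): φ is true.
  y (successors {u, y}): φ is true.
  z (successors {n}): φ is true.
  t (successors {w, m, n}): φ is true.
  m (successors {v, z, n}): φ is true.
  n (successors {u, v, z}): φ is true.
For instance, at x:
  At x: \Diamond (\Diamond r \land \Diamond (\neg r \lor r)) requires \Diamond r \land \Diamond (\neg r \lor r) at some successor in {v}.
    \Diamond r \land \Diamond (\neg r \lor r) holds at v, so \Diamond (\Diamond r \land \Diamond (\neg r \lor r)) is true at x.
      At v: \Diamond r is true, \Diamond (\neg r \lor r) is true, so \Diamond r \land \Diamond (\neg r \lor r) is true.
Satisfying worlds: {u, v, x, y, z, t, m, n}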